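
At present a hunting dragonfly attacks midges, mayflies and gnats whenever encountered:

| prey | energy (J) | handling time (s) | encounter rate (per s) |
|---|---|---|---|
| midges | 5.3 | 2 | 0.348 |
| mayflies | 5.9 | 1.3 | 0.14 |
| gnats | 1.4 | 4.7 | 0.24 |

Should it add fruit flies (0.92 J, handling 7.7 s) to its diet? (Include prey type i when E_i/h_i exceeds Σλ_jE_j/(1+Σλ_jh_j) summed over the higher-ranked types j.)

No

Intake rate on the current diet: R = (0.348×5.3 + 0.14×5.9 + 0.24×1.4) / (1 + 0.348×2 + 0.14×1.3 + 0.24×4.7) = 3.006/3.006 = 1 J/s.
fruit flies: E/h = 0.92/7.7 = 0.1195 J/s.
0.1195 < 1, so adding fruit flies would lower the average — exclude it.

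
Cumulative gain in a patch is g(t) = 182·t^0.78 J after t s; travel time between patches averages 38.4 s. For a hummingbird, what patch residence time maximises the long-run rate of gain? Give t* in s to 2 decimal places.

136.15 s

Optimal t* satisfies g'(t*) = g(t*)/(T + t*).
g'(t) = 0.78·182·t^-0.22. Setting 0.78·182·t^-0.22 = 182·t^0.78/(38.4+t) gives 0.78(38.4+t) = t, so 0.22·t = 0.78×38.4.
t* = 0.78×38.4/0.22 = 136.1 s.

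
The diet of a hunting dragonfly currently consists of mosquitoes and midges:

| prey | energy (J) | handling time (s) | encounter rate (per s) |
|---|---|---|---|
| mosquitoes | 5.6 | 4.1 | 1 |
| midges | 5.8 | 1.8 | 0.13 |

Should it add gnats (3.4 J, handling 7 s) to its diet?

Intake rate on the current diet: R = (1×5.6 + 0.13×5.8) / (1 + 1×4.1 + 0.13×1.8) = 6.354/5.334 = 1.191 J/s.
gnats: E/h = 3.4/7 = 0.4857 J/s.
Since 0.4857 < R, time spent handling gnats is better spent searching.

No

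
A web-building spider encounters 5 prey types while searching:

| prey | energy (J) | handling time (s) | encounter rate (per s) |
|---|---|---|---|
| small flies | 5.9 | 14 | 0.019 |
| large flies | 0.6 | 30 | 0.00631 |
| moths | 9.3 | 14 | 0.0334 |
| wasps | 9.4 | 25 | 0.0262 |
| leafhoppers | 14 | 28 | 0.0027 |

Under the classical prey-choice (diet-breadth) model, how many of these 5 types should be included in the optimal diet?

E/h in descending order: moths 0.664, leafhoppers 0.5, small flies 0.421, wasps 0.376, large flies 0.02 J/s. The optimal diet is the largest prefix of this list for which every included type satisfies E_i/h_i > R on the types above it.
Rate on top 1: 0.2117. leafhoppers: 0.5 > 0.2117 → include.
Rate on top 2: 0.2258. small flies: 0.421 > 0.2258 → include.
Rate on top 3: 0.2545. wasps: 0.376 > 0.2545 → include.
Rate on top 4: 0.2868. large flies: 0.02 < 0.2868 → exclude; stop.
Optimal diet: moths, leafhoppers, small flies, wasps — 4 of 5 types.

4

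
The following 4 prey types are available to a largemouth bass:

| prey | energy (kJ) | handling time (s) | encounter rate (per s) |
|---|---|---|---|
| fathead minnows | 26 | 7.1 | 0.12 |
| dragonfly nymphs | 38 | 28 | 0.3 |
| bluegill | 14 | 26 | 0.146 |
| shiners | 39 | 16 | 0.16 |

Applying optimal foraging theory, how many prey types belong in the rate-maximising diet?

Rank by E/h (kJ/s): fathead minnows 3.66, shiners 2.44, dragonfly nymphs 1.36, bluegill 0.538. Include each in turn until the next type's E/h falls below the running intake rate.
Rate on top 1: 1.685. shiners: 2.44 > 1.685 → include.
Rate on top 2: 2.121. dragonfly nymphs: 1.36 < 2.121 → exclude; stop.
Optimal diet: fathead minnows, shiners — 2 of 4 types.

2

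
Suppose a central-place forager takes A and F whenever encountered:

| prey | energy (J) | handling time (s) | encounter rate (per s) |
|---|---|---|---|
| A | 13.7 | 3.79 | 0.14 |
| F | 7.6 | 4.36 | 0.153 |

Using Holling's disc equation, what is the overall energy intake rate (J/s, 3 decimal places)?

Energy encountered per unit search time: 0.14×13.7 + 0.153×7.6 = 3.081 J/s.
Handling time per unit search time: 0.14×3.79 + 0.153×4.36 = 1.198.
Rate = 3.081/(1 + 1.198) = 1.402 J/s.

1.402 J/s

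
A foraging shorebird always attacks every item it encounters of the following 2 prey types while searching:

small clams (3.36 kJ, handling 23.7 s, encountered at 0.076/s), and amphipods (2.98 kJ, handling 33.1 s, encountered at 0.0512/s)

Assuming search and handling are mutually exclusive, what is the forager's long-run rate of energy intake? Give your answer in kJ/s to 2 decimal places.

R = Σλ_iE_i / (1 + Σλ_ih_i)
Numerator: 0.076×3.36 + 0.0512×2.98 = 0.4079
Denominator: 1 + 0.076×23.7 + 0.0512×33.1 = 4.496
R = 0.4079/4.496 = 0.09073 kJ/s

0.09 kJ/s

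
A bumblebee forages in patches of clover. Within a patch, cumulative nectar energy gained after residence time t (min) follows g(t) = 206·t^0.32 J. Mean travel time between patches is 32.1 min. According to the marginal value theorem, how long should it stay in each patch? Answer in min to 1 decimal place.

By the marginal value theorem, leave when the instantaneous gain rate g'(t) equals the habitat-wide average g(t)/(T + t).
g'(t) = 0.32·206·t^-0.68. Setting 0.32·206·t^-0.68 = 206·t^0.32/(32.1+t) gives 0.32(32.1+t) = t, so 0.68·t = 0.32×32.1.
t* = 0.32×32.1/0.68 = 15.11 min.

15.1 min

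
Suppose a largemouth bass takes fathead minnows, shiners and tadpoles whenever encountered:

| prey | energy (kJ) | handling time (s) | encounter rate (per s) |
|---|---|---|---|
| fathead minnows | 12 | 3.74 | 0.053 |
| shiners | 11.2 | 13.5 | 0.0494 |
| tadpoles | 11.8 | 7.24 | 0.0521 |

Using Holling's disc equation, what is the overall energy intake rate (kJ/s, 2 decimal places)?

0.80 kJ/s

R = Σλ_iE_i / (1 + Σλ_ih_i)
Numerator: 0.053×12 + 0.0494×11.2 + 0.0521×11.8 = 1.804
Denominator: 1 + 0.053×3.74 + 0.0494×13.5 + 0.0521×7.24 = 2.242
R = 1.804/2.242 = 0.8045 kJ/s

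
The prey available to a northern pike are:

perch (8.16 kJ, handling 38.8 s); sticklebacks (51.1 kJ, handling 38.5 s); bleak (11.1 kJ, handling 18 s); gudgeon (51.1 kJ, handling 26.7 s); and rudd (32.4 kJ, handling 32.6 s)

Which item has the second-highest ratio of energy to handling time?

Profitability E/h (kJ/s): perch = 8.16/38.8 = 0.21, sticklebacks = 51.1/38.5 = 1.33, bleak = 11.1/18 = 0.617, gudgeon = 51.1/26.7 = 1.91, rudd = 32.4/32.6 = 0.994.
Ranked: gudgeon > sticklebacks > rudd > bleak > perch.

sticklebacks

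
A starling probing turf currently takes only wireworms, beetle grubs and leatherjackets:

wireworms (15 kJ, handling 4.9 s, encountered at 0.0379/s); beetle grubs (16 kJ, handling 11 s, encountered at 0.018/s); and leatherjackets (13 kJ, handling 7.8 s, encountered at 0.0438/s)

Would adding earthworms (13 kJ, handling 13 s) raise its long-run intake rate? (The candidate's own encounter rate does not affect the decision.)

Current rate: (0.0379×15 + 0.018×16 + 0.0438×13)/(1 + 0.0379×4.9 + 0.018×11 + 0.0438×7.8) = 0.8264 kJ/s.
earthworms: E/h = 13/13 = 1 kJ/s.
1 > 0.8264, so adding earthworms raises the average — include it.

Yes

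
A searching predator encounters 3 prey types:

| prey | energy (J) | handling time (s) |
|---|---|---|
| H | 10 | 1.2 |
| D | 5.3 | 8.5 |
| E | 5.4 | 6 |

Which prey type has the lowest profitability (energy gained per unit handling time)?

D

Profitability E/h (J/s): H = 10/1.2 = 8.33, D = 5.3/8.5 = 0.624, E = 5.4/6 = 0.9.
Ranked: H > E > D.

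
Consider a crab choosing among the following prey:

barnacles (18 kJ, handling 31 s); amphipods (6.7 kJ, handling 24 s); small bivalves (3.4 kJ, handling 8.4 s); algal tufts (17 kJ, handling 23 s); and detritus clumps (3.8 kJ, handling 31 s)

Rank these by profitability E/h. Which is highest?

Profitability E/h (kJ/s): barnacles = 18/31 = 0.581, amphipods = 6.7/24 = 0.279, small bivalves = 3.4/8.4 = 0.405, algal tufts = 17/23 = 0.739, detritus clumps = 3.8/31 = 0.123.
Ranked: algal tufts > barnacles > small bivalves > amphipods > detritus clumps.

algal tufts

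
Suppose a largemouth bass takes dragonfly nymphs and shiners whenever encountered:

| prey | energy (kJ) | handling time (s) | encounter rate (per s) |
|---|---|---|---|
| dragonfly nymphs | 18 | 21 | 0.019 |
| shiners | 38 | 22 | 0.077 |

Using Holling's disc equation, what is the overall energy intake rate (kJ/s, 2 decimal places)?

1.06 kJ/s

Energy encountered per unit search time: 0.019×18 + 0.077×38 = 3.268 kJ/s.
Handling time per unit search time: 0.019×21 + 0.077×22 = 2.093.
Rate = 3.268/(1 + 2.093) = 1.057 kJ/s.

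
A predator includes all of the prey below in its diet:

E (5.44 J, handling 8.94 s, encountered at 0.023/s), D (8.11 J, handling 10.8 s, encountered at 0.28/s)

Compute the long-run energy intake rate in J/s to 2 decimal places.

R = Σλ_iE_i / (1 + Σλ_ih_i)
Numerator: 0.023×5.44 + 0.28×8.11 = 2.396
Denominator: 1 + 0.023×8.94 + 0.28×10.8 = 4.23
R = 2.396/4.23 = 0.5665 J/s

0.57 J/s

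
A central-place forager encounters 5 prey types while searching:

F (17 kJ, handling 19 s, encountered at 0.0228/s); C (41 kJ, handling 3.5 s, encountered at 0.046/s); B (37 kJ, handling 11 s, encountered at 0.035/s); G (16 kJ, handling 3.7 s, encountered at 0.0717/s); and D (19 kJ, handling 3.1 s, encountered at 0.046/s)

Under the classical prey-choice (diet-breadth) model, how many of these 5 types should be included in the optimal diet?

Rank by E/h (kJ/s): C 11.7, D 6.13, G 4.32, B 3.36, F 0.895. Include each in turn until the next type's E/h falls below the running intake rate.
Rate on top 1: 1.624. D: 6.13 > 1.624 → include.
Rate on top 2: 2.117. G: 4.32 > 2.117 → include.
Rate on top 3: 2.49. B: 3.36 > 2.49 → include.
Rate on top 4: 2.662. F: 0.895 < 2.662 → exclude; stop.
Optimal diet: C, D, G, B — 4 of 5 types.

4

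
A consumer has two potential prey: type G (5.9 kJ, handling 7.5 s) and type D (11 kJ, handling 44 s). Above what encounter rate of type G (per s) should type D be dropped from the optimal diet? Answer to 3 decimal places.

0.062 per s

The zero-one rule: include type D iff E₂/h₂ > λE₁/(1+λh₁). Equality gives the switch point.
λE₁h₂ = E₂ + λE₂h₁ ⇒ λ = E₂/(E₁h₂ − E₂h₁) = 11/(259.6 − 82.5) = 0.06211 per s.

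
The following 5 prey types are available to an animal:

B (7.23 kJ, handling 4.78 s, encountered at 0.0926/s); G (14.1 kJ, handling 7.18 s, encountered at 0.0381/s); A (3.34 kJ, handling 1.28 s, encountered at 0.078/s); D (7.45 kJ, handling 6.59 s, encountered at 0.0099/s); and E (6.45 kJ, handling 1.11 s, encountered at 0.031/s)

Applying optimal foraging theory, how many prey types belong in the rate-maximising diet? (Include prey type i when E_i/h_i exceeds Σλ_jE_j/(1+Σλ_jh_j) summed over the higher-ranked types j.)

Rank by E/h (kJ/s): E 5.81, A 2.61, G 1.96, B 1.51, D 1.13. Include each in turn until the next type's E/h falls below the running intake rate.
Rate on top 1: 0.1933. A: 2.61 > 0.1933 → include.
Rate on top 2: 0.406. G: 1.96 > 0.406 → include.
Rate on top 3: 0.7087. B: 1.51 > 0.7087 → include.
Rate on top 4: 0.901. D: 1.13 > 0.901 → include.
Optimal diet: E, A, G, B, D — 5 of 5 types.

5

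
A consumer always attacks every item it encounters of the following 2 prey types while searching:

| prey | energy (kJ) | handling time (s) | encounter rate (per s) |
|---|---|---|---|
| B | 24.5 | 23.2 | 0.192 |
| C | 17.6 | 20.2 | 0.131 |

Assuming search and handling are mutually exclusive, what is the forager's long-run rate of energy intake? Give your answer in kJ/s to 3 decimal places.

Energy encountered per unit search time: 0.192×24.5 + 0.131×17.6 = 7.01 kJ/s.
Handling time per unit search time: 0.192×23.2 + 0.131×20.2 = 7.101.
Rate = 7.01/(1 + 7.101) = 0.8653 kJ/s.

0.865 kJ/s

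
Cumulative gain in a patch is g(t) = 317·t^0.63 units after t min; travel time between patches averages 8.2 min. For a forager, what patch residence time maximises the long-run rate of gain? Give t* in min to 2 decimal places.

13.96 min

Maximise g(t)/(T+t): set derivative to zero → g'(t)(T+t) = g(t).
g'(t) = 0.63·317·t^-0.37. Setting 0.63·317·t^-0.37 = 317·t^0.63/(8.2+t) gives 0.63(8.2+t) = t, so 0.37·t = 0.63×8.2.
t* = 0.63×8.2/0.37 = 13.96 min.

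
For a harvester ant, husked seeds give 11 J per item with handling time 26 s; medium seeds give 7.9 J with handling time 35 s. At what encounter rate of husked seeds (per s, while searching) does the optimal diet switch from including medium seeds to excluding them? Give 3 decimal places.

0.044 per s

Drop medium seeds once their profitability E₂/h₂ falls below the rate achievable on husked seeds alone: E₂/h₂ = λE₁/(1 + λh₁).
Solve for λ: λE₁h₂ = E₂(1 + λh₁) → λ(E₁h₂ − E₂h₁) = E₂ → λ = E₂/(E₁h₂ − E₂h₁).
λ = 7.9/(11×35 − 7.9×26) = 7.9/179.6 = 0.04399 per s.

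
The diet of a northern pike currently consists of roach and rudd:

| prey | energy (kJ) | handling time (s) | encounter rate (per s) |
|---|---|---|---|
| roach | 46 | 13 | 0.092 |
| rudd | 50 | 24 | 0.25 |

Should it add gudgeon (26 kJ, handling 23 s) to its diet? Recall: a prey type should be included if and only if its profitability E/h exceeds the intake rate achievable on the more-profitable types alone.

Intake rate on the current diet: R = (0.092×46 + 0.25×50) / (1 + 0.092×13 + 0.25×24) = 16.73/8.196 = 2.041 kJ/s.
Profitability of gudgeon: 26/23 = 1.13 kJ/s.
1.13 < 2.041, so adding gudgeon would lower the average — exclude it.

No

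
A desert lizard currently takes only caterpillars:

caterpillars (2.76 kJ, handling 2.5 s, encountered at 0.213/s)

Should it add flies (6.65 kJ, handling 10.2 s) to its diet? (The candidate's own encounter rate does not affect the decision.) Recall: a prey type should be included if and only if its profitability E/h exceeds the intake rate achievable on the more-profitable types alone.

Current rate: (0.213×2.76)/(1 + 0.213×2.5) = 0.3836 kJ/s.
Profitability of flies: 6.65/10.2 = 0.652 kJ/s.
Since 0.652 > R, including flies increases the long-run rate.

Yes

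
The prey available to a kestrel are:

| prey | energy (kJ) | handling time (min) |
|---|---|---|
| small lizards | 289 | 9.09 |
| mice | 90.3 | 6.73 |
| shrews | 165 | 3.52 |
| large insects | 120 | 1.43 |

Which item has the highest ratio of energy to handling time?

Profitability E/h (kJ/min): small lizards = 289/9.09 = 31.8, mice = 90.3/6.73 = 13.4, shrews = 165/3.52 = 46.9, large insects = 120/1.43 = 83.9.
Ranked: large insects > shrews > small lizards > mice.

large insects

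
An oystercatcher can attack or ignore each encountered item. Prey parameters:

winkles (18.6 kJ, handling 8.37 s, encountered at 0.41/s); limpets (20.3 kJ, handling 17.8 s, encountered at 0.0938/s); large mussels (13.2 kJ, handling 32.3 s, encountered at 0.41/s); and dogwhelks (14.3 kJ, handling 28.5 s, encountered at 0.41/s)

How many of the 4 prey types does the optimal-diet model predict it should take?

Rank by E/h (kJ/s): winkles 2.22, limpets 1.14, dogwhelks 0.502, large mussels 0.409. Include each in turn until the next type's E/h falls below the running intake rate.
Rate on top 1: 1.721. limpets: 1.14 < 1.721 → exclude; stop.
Optimal diet: winkles — 1 of 4 types.

1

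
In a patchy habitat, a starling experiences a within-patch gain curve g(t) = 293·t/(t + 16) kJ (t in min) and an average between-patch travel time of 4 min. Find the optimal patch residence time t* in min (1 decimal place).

8.0 min

Maximise g(t)/(T+t): set derivative to zero → g'(t)(T+t) = g(t).
g'(t) = 293·16/(t + 16)². Setting 293·16/(t+16)² = 293t/[(t+16)(4+t)] gives 16(4+t) = t(t+16), so t² = 16×4 = 64.
t* = √64 = 8 min.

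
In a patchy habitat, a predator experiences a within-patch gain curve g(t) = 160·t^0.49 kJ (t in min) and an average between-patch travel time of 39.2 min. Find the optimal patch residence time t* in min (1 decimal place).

37.7 min

Maximise g(t)/(T+t): set derivative to zero → g'(t)(T+t) = g(t).
g'(t) = 0.49·160·t^-0.51. Setting 0.49·160·t^-0.51 = 160·t^0.49/(39.2+t) gives 0.49(39.2+t) = t, so 0.51·t = 0.49×39.2.
t* = 0.49×39.2/0.51 = 37.66 min.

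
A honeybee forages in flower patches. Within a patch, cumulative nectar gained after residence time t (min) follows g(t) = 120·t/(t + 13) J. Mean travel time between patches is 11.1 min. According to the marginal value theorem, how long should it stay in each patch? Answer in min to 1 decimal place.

12.0 min

By the marginal value theorem, leave when the instantaneous gain rate g'(t) equals the habitat-wide average g(t)/(T + t).
g'(t) = 120·13/(t + 13)². Setting 120·13/(t+13)² = 120t/[(t+13)(11.1+t)] gives 13(11.1+t) = t(t+13), so t² = 13×11.1 = 144.3.
t* = √144.3 = 12.01 min.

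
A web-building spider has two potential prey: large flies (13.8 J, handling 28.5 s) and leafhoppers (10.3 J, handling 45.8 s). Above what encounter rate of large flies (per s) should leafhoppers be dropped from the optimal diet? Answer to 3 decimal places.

The zero-one rule: include leafhoppers iff E₂/h₂ > λE₁/(1+λh₁). Equality gives the switch point.
λE₁h₂ = E₂ + λE₂h₁ ⇒ λ = E₂/(E₁h₂ − E₂h₁) = 10.3/(632 − 293.6) = 0.03043 per s.

0.030 per s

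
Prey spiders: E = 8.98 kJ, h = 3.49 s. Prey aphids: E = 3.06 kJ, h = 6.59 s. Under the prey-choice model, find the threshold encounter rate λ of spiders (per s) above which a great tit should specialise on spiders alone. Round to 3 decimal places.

0.063 per s

The zero-one rule: include aphids iff E₂/h₂ > λE₁/(1+λh₁). Equality gives the switch point.
λE₁h₂ = E₂ + λE₂h₁ ⇒ λ = E₂/(E₁h₂ − E₂h₁) = 3.06/(59.18 − 10.68) = 0.06309 per s.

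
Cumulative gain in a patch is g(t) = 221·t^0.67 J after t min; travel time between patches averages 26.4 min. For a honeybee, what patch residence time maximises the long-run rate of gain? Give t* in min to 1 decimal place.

Maximise g(t)/(T+t): set derivative to zero → g'(t)(T+t) = g(t).
g'(t) = 0.67·221·t^-0.33. Setting 0.67·221·t^-0.33 = 221·t^0.67/(26.4+t) gives 0.67(26.4+t) = t, so 0.33·t = 0.67×26.4.
t* = 0.67×26.4/0.33 = 53.6 min.

53.6 min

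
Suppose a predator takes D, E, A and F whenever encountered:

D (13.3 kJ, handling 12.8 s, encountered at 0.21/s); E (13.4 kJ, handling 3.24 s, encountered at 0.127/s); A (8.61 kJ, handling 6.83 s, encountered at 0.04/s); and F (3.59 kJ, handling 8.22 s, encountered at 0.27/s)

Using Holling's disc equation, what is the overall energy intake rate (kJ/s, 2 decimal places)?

0.88 kJ/s

R = Σλ_iE_i / (1 + Σλ_ih_i)
Numerator: 0.21×13.3 + 0.127×13.4 + 0.04×8.61 + 0.27×3.59 = 5.809
Denominator: 1 + 0.21×12.8 + 0.127×3.24 + 0.04×6.83 + 0.27×8.22 = 6.592
R = 5.809/6.592 = 0.8811 kJ/s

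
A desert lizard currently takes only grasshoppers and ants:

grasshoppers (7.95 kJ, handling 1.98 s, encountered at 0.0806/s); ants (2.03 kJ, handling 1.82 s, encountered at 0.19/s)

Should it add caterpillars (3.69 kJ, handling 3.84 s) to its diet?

Yes

Intake rate on the current diet: R = (0.0806×7.95 + 0.19×2.03) / (1 + 0.0806×1.98 + 0.19×1.82) = 1.026/1.505 = 0.6819 kJ/s.
caterpillars: E/h = 3.69/3.84 = 0.9609 kJ/s.
0.9609 > 0.6819, so adding caterpillars raises the average — include it.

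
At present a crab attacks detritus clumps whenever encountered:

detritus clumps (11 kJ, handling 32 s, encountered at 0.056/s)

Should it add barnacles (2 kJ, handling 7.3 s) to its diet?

Yes

On detritus clumps alone, R = ΣλE/(1+Σλh) = 0.616/2.792 = 0.2206 kJ/s.
barnacles: E/h = 2/7.3 = 0.274 kJ/s.
0.274 > 0.2206, so adding barnacles raises the average — include it.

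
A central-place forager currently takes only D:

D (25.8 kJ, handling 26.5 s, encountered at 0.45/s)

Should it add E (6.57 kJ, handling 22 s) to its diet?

Current rate: (0.45×25.8)/(1 + 0.45×26.5) = 0.8983 kJ/s.
E: E/h = 6.57/22 = 0.2986 kJ/s.
0.2986 < 0.8983, so adding E would lower the average — exclude it.

No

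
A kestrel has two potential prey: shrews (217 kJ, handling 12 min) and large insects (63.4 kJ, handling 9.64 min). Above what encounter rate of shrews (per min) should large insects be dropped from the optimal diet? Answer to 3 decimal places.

0.048 per min

Drop large insects once their profitability E₂/h₂ falls below the rate achievable on shrews alone: E₂/h₂ = λE₁/(1 + λh₁).
Solve for λ: λE₁h₂ = E₂(1 + λh₁) → λ(E₁h₂ − E₂h₁) = E₂ → λ = E₂/(E₁h₂ − E₂h₁).
λ = 63.4/(217×9.64 − 63.4×12) = 63.4/1331 = 0.04763 per min.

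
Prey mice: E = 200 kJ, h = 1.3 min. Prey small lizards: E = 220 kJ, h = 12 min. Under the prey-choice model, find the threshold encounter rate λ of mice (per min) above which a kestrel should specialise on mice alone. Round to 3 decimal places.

0.104 per min

At the threshold, the rate on mice alone equals the profitability of small lizards: λ·200/(1 + λ·1.3) = 220/12 = 18.33.
Rearranging, λ(200 − 18.33×1.3) = 18.33, so λ = 18.33/176.2 = 0.1041 per min.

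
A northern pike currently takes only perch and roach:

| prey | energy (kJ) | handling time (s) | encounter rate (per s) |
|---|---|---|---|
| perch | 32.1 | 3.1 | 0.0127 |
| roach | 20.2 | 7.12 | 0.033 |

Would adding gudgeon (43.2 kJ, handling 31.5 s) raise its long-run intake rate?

Yes

Current rate: (0.0127×32.1 + 0.033×20.2)/(1 + 0.0127×3.1 + 0.033×7.12) = 0.843 kJ/s.
gudgeon: E/h = 43.2/31.5 = 1.371 kJ/s.
Since 1.371 > R, including gudgeon increases the long-run rate.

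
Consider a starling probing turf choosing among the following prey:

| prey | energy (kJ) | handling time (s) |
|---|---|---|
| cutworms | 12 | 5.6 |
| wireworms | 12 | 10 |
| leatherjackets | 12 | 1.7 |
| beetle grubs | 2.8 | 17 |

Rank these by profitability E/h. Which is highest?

leatherjackets

Profitability E/h (kJ/s): cutworms = 12/5.6 = 2.14, wireworms = 12/10 = 1.2, leatherjackets = 12/1.7 = 7.06, beetle grubs = 2.8/17 = 0.165.
Ranked: leatherjackets > cutworms > wireworms > beetle grubs.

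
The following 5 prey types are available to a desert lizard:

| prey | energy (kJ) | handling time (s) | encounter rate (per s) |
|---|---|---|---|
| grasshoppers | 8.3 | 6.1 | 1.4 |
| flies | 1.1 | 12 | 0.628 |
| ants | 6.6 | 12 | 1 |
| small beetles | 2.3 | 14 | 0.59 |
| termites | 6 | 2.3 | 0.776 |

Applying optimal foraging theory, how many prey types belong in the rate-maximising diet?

1

E/h in descending order: termites 2.61, grasshoppers 1.36, ants 0.55, small beetles 0.164, flies 0.0917 kJ/s. The optimal diet is the largest prefix of this list for which every included type satisfies E_i/h_i > R on the types above it.
Rate on top 1: 1.672. grasshoppers: 1.36 < 1.672 → exclude; stop.
Optimal diet: termites — 1 of 5 types.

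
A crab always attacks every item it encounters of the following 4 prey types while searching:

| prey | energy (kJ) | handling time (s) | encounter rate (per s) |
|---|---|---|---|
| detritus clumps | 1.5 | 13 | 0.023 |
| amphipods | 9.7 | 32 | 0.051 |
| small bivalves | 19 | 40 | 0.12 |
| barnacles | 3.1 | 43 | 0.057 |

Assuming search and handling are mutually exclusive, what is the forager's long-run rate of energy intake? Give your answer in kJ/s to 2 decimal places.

0.29 kJ/s

Energy encountered per unit search time: 0.023×1.5 + 0.051×9.7 + 0.12×19 + 0.057×3.1 = 2.986 kJ/s.
Handling time per unit search time: 0.023×13 + 0.051×32 + 0.12×40 + 0.057×43 = 9.182.
Rate = 2.986/(1 + 9.182) = 0.2933 kJ/s.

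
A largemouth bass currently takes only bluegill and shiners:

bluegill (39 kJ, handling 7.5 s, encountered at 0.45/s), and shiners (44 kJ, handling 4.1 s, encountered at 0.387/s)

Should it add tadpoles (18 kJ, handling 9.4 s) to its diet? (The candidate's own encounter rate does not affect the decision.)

No

Intake rate on the current diet: R = (0.45×39 + 0.387×44) / (1 + 0.45×7.5 + 0.387×4.1) = 34.58/5.962 = 5.8 kJ/s.
Profitability of tadpoles: 18/9.4 = 1.915 kJ/s.
1.915 < 5.8, so adding tadpoles would lower the average — exclude it.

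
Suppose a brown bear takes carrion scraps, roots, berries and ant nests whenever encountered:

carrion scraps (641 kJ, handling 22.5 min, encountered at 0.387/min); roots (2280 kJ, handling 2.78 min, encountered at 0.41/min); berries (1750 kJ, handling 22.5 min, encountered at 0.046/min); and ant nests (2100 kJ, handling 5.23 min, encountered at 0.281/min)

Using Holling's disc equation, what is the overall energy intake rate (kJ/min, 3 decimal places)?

R = (0.387×641 + 0.41×2280 + 0.046×1750 + 0.281×2100) / (1 + 0.387×22.5 + 0.41×2.78 + 0.046×22.5 + 0.281×5.23) = 1853/13.35 = 138.8 kJ/min.

138.816 kJ/min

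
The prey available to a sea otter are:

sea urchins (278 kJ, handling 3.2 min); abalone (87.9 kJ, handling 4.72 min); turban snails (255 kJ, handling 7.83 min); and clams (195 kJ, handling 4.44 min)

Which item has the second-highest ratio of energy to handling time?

clams

Profitability E/h (kJ/min): sea urchins = 278/3.2 = 86.9, abalone = 87.9/4.72 = 18.6, turban snails = 255/7.83 = 32.6, clams = 195/4.44 = 43.9.
Ranked: sea urchins > clams > turban snails > abalone.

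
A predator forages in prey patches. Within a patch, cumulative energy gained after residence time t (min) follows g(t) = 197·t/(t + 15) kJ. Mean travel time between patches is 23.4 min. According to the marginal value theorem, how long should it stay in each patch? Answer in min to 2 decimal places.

18.73 min

Maximise g(t)/(T+t): set derivative to zero → g'(t)(T+t) = g(t).
g'(t) = 197·15/(t + 15)². Setting 197·15/(t+15)² = 197t/[(t+15)(23.4+t)] gives 15(23.4+t) = t(t+15), so t² = 15×23.4 = 351.
t* = √351 = 18.73 min.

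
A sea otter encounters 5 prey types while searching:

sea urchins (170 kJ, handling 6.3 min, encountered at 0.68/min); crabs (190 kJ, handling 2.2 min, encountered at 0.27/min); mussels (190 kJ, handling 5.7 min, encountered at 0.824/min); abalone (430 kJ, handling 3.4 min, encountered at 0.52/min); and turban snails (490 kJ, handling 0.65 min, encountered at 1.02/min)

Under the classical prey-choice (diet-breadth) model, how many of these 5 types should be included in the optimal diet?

1

Rank by E/h (kJ/min): turban snails 754, abalone 126, crabs 86.4, mussels 33.3, sea urchins 27. Include each in turn until the next type's E/h falls below the running intake rate.
Rate on top 1: 300.5. abalone: 126 < 300.5 → exclude; stop.
Optimal diet: turban snails — 1 of 5 types.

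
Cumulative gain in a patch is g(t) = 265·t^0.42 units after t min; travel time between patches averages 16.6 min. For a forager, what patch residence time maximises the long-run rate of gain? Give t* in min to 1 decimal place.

12.0 min

Optimal t* satisfies g'(t*) = g(t*)/(T + t*).
g'(t) = 0.42·265·t^-0.58. Setting 0.42·265·t^-0.58 = 265·t^0.42/(16.6+t) gives 0.42(16.6+t) = t, so 0.58·t = 0.42×16.6.
t* = 0.42×16.6/0.58 = 12.02 min.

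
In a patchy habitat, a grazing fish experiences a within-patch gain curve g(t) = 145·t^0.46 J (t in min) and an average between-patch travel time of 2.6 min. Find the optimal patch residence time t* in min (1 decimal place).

By the marginal value theorem, leave when the instantaneous gain rate g'(t) equals the habitat-wide average g(t)/(T + t).
g'(t) = 0.46·145·t^-0.54. Setting 0.46·145·t^-0.54 = 145·t^0.46/(2.6+t) gives 0.46(2.6+t) = t, so 0.54·t = 0.46×2.6.
t* = 0.46×2.6/0.54 = 2.215 min.

2.2 min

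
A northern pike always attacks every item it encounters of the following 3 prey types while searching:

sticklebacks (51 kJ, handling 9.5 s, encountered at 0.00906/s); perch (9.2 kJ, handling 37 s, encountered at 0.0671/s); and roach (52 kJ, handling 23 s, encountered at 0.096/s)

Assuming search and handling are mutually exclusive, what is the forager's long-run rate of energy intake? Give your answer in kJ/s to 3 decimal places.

1.051 kJ/s

R = (0.00906×51 + 0.0671×9.2 + 0.096×52) / (1 + 0.00906×9.5 + 0.0671×37 + 0.096×23) = 6.071/5.777 = 1.051 kJ/s.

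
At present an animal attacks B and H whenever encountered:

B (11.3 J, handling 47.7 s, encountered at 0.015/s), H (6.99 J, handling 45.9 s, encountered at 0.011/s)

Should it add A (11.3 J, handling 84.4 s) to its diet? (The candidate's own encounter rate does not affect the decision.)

Yes

Intake rate on the current diet: R = (0.015×11.3 + 0.011×6.99) / (1 + 0.015×47.7 + 0.011×45.9) = 0.2464/2.22 = 0.111 J/s.
Profitability of A: 11.3/84.4 = 0.1339 J/s.
0.1339 > 0.111, so adding A raises the average — include it.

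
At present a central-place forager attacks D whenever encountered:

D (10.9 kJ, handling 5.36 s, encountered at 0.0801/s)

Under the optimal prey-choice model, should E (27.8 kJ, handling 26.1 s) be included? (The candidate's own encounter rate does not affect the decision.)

Yes

On D alone, R = ΣλE/(1+Σλh) = 0.8731/1.429 = 0.6108 kJ/s.
Profitability of E: 27.8/26.1 = 1.065 kJ/s.
Since 1.065 > R, including E increases the long-run rate.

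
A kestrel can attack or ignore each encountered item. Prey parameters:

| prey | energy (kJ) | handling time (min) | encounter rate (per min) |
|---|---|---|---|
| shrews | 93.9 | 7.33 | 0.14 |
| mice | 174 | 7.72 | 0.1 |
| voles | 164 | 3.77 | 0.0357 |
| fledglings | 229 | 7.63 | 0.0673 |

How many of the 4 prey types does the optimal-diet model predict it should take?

Profitabilities (E/h, kJ/min): voles 43.5, fledglings 30, mice 22.5, shrews 12.8. Add prey in this order while the next type's profitability exceeds the intake rate on those already taken.
Rate on top 1: 5.16. fledglings: 30 > 5.16 → include.
Rate on top 2: 12.9. mice: 22.5 > 12.9 → include.
Rate on top 3: 15.98. shrews: 12.8 < 15.98 → exclude; stop.
Optimal diet: voles, fledglings, mice — 3 of 4 types.

3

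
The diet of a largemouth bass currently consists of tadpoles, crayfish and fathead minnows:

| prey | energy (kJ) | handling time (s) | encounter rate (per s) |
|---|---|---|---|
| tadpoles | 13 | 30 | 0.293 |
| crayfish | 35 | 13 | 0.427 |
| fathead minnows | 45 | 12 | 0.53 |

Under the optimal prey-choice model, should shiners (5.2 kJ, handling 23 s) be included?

Current rate: (0.293×13 + 0.427×35 + 0.53×45)/(1 + 0.293×30 + 0.427×13 + 0.53×12) = 1.963 kJ/s.
Profitability of shiners: 5.2/23 = 0.2261 kJ/s.
Since 0.2261 < R, time spent handling shiners is better spent searching.

No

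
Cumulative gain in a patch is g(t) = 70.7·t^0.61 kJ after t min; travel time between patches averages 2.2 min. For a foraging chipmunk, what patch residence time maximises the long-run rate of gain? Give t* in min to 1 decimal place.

Maximise g(t)/(T+t): set derivative to zero → g'(t)(T+t) = g(t).
g'(t) = 0.61·70.7·t^-0.39. Setting 0.61·70.7·t^-0.39 = 70.7·t^0.61/(2.2+t) gives 0.61(2.2+t) = t, so 0.39·t = 0.61×2.2.
t* = 0.61×2.2/0.39 = 3.441 min.

3.4 min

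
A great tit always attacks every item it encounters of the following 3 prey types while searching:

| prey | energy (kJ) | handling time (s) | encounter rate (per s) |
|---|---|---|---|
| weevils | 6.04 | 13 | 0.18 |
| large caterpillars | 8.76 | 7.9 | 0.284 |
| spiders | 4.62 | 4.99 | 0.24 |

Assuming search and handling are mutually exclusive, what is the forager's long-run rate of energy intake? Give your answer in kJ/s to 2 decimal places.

0.69 kJ/s

R = (0.18×6.04 + 0.284×8.76 + 0.24×4.62) / (1 + 0.18×13 + 0.284×7.9 + 0.24×4.99) = 4.684/6.781 = 0.6907 kJ/s.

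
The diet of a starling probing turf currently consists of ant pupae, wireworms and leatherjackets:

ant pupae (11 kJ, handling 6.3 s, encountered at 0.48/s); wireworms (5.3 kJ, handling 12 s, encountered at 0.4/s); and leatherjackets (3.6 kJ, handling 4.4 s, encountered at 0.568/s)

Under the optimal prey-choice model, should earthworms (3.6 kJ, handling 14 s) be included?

No

Current rate: (0.48×11 + 0.4×5.3 + 0.568×3.6)/(1 + 0.48×6.3 + 0.4×12 + 0.568×4.4) = 0.8341 kJ/s.
earthworms: E/h = 3.6/14 = 0.2571 kJ/s.
0.2571 < 0.8341, so adding earthworms would lower the average — exclude it.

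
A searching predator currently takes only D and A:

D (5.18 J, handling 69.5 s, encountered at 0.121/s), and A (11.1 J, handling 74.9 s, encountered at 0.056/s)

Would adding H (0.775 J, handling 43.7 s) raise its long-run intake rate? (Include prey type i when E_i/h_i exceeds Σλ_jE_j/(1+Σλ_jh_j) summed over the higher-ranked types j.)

No

Current rate: (0.121×5.18 + 0.056×11.1)/(1 + 0.121×69.5 + 0.056×74.9) = 0.09177 J/s.
H: E/h = 0.775/43.7 = 0.01773 J/s.
0.01773 < 0.09177, so adding H would lower the average — exclude it.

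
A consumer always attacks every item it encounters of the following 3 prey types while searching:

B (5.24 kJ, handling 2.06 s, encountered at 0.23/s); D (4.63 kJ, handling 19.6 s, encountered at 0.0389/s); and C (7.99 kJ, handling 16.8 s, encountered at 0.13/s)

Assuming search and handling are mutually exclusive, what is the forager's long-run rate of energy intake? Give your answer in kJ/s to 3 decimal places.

Energy encountered per unit search time: 0.23×5.24 + 0.0389×4.63 + 0.13×7.99 = 2.424 kJ/s.
Handling time per unit search time: 0.23×2.06 + 0.0389×19.6 + 0.13×16.8 = 3.42.
Rate = 2.424/(1 + 3.42) = 0.5484 kJ/s.

0.548 kJ/s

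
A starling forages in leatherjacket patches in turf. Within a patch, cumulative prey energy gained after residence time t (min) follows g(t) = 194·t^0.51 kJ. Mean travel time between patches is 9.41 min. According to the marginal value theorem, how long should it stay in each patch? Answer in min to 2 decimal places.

9.79 min

Optimal t* satisfies g'(t*) = g(t*)/(T + t*).
g'(t) = 0.51·194·t^-0.49. Setting 0.51·194·t^-0.49 = 194·t^0.51/(9.41+t) gives 0.51(9.41+t) = t, so 0.49·t = 0.51×9.41.
t* = 0.51×9.41/0.49 = 9.794 min.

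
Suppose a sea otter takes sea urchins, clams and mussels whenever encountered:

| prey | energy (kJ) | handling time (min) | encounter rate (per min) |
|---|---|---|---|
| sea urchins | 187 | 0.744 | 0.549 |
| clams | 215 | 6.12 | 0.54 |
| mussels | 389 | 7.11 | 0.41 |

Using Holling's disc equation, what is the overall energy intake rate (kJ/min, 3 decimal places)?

R = Σλ_iE_i / (1 + Σλ_ih_i)
Numerator: 0.549×187 + 0.54×215 + 0.41×389 = 378.3
Denominator: 1 + 0.549×0.744 + 0.54×6.12 + 0.41×7.11 = 7.628
R = 378.3/7.628 = 49.59 kJ/min

49.585 kJ/min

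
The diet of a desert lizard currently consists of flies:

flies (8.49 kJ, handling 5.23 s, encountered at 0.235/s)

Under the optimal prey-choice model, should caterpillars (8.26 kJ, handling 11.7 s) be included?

No

Current rate: (0.235×8.49)/(1 + 0.235×5.23) = 0.8951 kJ/s.
Profitability of caterpillars: 8.26/11.7 = 0.706 kJ/s.
Since 0.706 < R, time spent handling caterpillars is better spent searching.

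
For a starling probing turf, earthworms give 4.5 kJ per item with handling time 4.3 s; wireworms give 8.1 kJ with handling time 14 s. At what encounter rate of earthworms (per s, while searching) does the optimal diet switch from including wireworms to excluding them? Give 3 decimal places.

0.288 per s

The zero-one rule: include wireworms iff E₂/h₂ > λE₁/(1+λh₁). Equality gives the switch point.
λE₁h₂ = E₂ + λE₂h₁ ⇒ λ = E₂/(E₁h₂ − E₂h₁) = 8.1/(63 − 34.83) = 0.2875 per s.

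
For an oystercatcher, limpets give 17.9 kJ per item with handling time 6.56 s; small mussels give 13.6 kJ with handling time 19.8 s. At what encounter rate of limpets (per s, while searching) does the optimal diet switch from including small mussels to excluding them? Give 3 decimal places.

0.051 per s

The zero-one rule: include small mussels iff E₂/h₂ > λE₁/(1+λh₁). Equality gives the switch point.
λE₁h₂ = E₂ + λE₂h₁ ⇒ λ = E₂/(E₁h₂ − E₂h₁) = 13.6/(354.4 − 89.22) = 0.05128 per s.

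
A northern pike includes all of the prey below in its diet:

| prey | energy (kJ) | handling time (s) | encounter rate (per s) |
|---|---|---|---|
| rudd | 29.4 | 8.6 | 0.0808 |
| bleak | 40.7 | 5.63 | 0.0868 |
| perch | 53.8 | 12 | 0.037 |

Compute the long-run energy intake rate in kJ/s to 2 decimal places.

Energy encountered per unit search time: 0.0808×29.4 + 0.0868×40.7 + 0.037×53.8 = 7.899 kJ/s.
Handling time per unit search time: 0.0808×8.6 + 0.0868×5.63 + 0.037×12 = 1.628.
Rate = 7.899/(1 + 1.628) = 3.006 kJ/s.

3.01 kJ/s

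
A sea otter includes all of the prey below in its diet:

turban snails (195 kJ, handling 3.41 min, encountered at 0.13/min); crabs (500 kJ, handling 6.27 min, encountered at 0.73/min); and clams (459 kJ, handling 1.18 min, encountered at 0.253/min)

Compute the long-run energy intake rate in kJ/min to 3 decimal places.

R = (0.13×195 + 0.73×500 + 0.253×459) / (1 + 0.13×3.41 + 0.73×6.27 + 0.253×1.18) = 506.5/6.319 = 80.15 kJ/min.

80.152 kJ/min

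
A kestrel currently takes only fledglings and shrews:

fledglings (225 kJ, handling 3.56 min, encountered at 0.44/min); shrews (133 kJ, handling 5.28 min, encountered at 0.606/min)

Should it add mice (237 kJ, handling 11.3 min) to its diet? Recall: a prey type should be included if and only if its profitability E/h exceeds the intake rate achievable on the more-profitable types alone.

On fledglings and shrews alone, R = ΣλE/(1+Σλh) = 179.6/5.766 = 31.15 kJ/min.
mice: E/h = 237/11.3 = 20.97 kJ/min.
Since 20.97 < R, time spent handling mice is better spent searching.

No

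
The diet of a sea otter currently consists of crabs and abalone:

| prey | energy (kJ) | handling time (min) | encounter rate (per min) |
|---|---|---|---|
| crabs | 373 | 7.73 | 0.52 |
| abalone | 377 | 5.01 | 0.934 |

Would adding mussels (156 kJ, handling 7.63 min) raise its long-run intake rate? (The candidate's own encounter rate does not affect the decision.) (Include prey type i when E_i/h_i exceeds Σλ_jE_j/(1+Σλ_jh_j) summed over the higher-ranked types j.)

No

Intake rate on the current diet: R = (0.52×373 + 0.934×377) / (1 + 0.52×7.73 + 0.934×5.01) = 546.1/9.699 = 56.3 kJ/min.
Profitability of mussels: 156/7.63 = 20.45 kJ/min.
Since 20.45 < R, time spent handling mussels is better spent searching.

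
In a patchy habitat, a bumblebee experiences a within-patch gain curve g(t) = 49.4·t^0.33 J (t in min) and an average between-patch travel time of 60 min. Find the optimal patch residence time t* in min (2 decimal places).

Maximise g(t)/(T+t): set derivative to zero → g'(t)(T+t) = g(t).
g'(t) = 0.33·49.4·t^-0.67. Setting 0.33·49.4·t^-0.67 = 49.4·t^0.33/(60+t) gives 0.33(60+t) = t, so 0.67·t = 0.33×60.
t* = 0.33×60/0.67 = 29.55 min.

29.55 min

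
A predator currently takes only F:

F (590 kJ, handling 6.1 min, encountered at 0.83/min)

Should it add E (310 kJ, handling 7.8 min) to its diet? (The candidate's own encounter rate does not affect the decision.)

No

Intake rate on the current diet: R = (0.83×590) / (1 + 0.83×6.1) = 489.7/6.063 = 80.77 kJ/min.
E: E/h = 310/7.8 = 39.74 kJ/min.
39.74 < 80.77, so adding E would lower the average — exclude it.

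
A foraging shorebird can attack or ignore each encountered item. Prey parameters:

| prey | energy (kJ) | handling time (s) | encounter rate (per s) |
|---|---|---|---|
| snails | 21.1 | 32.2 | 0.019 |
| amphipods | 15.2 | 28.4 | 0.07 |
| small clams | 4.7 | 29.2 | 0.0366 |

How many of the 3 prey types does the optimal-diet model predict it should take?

Profitabilities (E/h, kJ/s): snails 0.655, amphipods 0.535, small clams 0.161. Add prey in this order while the next type's profitability exceeds the intake rate on those already taken.
Rate on top 1: 0.2487. amphipods: 0.535 > 0.2487 → include.
Rate on top 2: 0.4069. small clams: 0.161 < 0.4069 → exclude; stop.
Optimal diet: snails, amphipods — 2 of 3 types.

2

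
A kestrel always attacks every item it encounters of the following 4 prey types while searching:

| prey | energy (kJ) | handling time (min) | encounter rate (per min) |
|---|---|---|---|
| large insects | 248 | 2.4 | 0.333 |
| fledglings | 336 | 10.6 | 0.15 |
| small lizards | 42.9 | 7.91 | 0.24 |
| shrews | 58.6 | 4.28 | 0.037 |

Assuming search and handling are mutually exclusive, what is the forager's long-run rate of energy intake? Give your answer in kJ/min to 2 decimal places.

R = (0.333×248 + 0.15×336 + 0.24×42.9 + 0.037×58.6) / (1 + 0.333×2.4 + 0.15×10.6 + 0.24×7.91 + 0.037×4.28) = 145.4/5.446 = 26.71 kJ/min.

26.71 kJ/min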